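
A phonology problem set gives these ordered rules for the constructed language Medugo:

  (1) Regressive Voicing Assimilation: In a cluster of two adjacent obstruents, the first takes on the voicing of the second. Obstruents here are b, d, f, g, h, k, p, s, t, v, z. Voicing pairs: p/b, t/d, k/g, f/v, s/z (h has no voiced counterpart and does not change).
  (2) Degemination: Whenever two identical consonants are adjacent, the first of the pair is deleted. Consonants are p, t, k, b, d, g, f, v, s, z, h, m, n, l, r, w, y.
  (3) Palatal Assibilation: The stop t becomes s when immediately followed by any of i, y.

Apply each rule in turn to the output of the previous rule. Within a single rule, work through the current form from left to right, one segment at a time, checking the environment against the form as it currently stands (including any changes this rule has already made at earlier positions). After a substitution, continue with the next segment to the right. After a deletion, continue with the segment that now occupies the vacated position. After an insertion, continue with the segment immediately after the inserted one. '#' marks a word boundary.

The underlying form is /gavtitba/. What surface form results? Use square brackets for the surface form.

[gafsidba]

(1) Regressive Voicing Assimilation: [gavtitba] → [gaftidba]
(2) Degemination: no change — [gaftidba]
(3) Palatal Assibilation: [gaftidba] → [gafsidba]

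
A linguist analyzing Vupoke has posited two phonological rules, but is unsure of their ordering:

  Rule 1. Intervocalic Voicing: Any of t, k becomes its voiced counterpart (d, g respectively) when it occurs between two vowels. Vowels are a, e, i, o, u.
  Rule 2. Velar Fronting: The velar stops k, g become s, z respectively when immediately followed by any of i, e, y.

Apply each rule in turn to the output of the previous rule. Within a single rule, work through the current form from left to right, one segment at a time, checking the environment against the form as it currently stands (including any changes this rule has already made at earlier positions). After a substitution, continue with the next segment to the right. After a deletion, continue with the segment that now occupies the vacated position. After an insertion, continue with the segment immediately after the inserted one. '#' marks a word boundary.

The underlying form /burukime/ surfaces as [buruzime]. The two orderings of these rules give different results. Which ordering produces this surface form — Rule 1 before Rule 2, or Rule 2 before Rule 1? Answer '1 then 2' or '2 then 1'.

1 then 2

Order 1 then 2:
  1 Intervocalic Voicing: [burukime] → [burugime]
  2 Velar Fronting: [burugime] → [buruzime]
  result: [buruzime]
Order 2 then 1:
  2 Velar Fronting: [burukime] → [burusime]
  1 Intervocalic Voicing: no change — [burusime]
  result: [burusime]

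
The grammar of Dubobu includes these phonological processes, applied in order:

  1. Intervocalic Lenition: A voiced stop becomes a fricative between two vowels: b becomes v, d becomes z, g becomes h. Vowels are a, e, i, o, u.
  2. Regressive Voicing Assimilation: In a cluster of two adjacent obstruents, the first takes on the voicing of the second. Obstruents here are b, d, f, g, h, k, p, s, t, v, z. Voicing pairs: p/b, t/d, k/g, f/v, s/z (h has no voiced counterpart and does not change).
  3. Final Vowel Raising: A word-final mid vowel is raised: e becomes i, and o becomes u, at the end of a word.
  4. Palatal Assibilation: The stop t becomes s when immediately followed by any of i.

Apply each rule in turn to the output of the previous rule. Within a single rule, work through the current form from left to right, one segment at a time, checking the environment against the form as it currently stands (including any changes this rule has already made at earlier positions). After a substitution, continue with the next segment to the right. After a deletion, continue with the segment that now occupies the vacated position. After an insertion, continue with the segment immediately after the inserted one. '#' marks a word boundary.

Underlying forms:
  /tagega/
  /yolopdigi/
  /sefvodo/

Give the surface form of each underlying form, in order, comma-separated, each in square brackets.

/tagega/:
  1 Intervocalic Lenition: [tagega] → [taheha]
  2 Regressive Voicing Assimilation: no change — [taheha]
  3 Final Vowel Raising: no change — [taheha]
  4 Palatal Assibilation: no change — [taheha]
/yolopdigi/:
  1 Intervocalic Lenition: [yolopdigi] → [yolopdihi]
  2 Regressive Voicing Assimilation: [yolopdihi] → [yolobdihi]
  3 Final Vowel Raising: no change — [yolobdihi]
  4 Palatal Assibilation: no change — [yolobdihi]
/sefvodo/:
  1 Intervocalic Lenition: [sefvodo] → [sefvozo]
  2 Regressive Voicing Assimilation: [sefvozo] → [sevvozo]
  3 Final Vowel Raising: [sevvozo] → [sevvozu]
  4 Palatal Assibilation: no change — [sevvozu]

[taheha], [yolobdihi], [sevvozu]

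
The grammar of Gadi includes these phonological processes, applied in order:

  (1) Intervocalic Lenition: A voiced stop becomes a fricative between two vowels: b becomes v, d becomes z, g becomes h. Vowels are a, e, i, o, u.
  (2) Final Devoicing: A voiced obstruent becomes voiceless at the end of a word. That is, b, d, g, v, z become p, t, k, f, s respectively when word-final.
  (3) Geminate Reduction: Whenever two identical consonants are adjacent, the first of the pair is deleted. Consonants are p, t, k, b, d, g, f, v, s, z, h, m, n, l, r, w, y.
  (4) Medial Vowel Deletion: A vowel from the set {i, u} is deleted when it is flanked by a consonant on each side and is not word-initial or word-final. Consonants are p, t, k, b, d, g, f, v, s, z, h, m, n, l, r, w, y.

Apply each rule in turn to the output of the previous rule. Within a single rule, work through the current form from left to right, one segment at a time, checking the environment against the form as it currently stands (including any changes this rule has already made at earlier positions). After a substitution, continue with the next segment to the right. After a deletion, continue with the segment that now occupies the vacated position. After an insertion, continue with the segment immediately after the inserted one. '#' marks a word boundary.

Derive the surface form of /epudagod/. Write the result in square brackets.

(1) Intervocalic Lenition: [epudagod] → [epuzahod]
(2) Final Devoicing: [epuzahod] → [epuzahot]
(3) Geminate Reduction: no change — [epuzahot]
(4) Medial Vowel Deletion: [epuzahot] → [epzahot]

[epzahot]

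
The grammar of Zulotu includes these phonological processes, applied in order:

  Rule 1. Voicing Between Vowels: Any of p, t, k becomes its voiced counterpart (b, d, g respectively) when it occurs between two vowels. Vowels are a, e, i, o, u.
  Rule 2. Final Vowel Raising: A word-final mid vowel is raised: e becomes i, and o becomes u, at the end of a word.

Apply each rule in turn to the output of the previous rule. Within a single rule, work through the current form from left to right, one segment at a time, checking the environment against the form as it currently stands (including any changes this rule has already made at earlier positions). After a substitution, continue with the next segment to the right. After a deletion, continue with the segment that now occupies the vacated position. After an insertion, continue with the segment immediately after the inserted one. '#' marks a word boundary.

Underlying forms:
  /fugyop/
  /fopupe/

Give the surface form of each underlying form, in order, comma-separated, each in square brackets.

[fugyop], [fobubi]

/fugyop/:
  Rule 1 Voicing Between Vowels: no change — [fugyop]
  Rule 2 Final Vowel Raising: no change — [fugyop]
/fopupe/:
  Rule 1 Voicing Between Vowels: [fopupe] → [fobube]
  Rule 2 Final Vowel Raising: [fobube] → [fobubi]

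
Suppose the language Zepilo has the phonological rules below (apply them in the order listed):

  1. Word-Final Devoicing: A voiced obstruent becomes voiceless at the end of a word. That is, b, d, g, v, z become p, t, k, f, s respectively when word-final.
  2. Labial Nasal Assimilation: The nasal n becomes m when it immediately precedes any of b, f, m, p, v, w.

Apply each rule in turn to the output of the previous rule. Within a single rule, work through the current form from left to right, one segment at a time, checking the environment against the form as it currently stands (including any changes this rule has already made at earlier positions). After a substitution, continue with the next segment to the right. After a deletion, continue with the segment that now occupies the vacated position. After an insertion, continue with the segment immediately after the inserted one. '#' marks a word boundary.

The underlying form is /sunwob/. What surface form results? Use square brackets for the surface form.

[sumwop]

1 Word-Final Devoicing: [sunwob] → [sunwop]
2 Labial Nasal Assimilation: [sunwop] → [sumwop]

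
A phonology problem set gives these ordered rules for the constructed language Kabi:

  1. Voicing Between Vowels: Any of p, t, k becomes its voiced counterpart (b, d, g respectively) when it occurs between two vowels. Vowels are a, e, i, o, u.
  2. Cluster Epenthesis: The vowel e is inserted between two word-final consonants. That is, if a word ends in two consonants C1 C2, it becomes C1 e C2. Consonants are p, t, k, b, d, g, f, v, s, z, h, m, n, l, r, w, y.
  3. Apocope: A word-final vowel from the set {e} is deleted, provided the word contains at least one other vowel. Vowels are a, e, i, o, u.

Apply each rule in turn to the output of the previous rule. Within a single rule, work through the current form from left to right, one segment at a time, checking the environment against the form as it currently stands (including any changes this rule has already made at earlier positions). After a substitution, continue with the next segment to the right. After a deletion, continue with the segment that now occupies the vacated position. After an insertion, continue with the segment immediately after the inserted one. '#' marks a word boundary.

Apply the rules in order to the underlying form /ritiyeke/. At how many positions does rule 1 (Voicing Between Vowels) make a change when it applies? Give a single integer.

2

1 Voicing Between Vowels: [ritiyeke] → [ridiyege]
2 Cluster Epenthesis: no change — [ridiyege]
3 Apocope: [ridiyege] → [ridiyeg]
Rule 1 changed 2 position(s).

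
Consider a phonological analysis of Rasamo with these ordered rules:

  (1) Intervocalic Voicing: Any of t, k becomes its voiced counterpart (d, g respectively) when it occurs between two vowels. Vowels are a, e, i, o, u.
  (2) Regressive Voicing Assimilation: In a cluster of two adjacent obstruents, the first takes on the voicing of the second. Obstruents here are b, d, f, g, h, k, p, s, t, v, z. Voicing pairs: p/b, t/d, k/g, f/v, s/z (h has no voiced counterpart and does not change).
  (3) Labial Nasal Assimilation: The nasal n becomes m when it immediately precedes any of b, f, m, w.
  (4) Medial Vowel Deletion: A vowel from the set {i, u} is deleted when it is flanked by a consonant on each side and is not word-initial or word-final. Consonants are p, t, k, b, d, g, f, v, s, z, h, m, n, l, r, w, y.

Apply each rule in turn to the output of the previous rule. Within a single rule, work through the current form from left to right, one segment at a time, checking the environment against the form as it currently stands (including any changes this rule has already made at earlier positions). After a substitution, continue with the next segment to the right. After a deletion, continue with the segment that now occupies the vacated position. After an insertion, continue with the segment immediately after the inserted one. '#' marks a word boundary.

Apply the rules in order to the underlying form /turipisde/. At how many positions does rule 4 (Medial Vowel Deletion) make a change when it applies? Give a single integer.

(1) Intervocalic Voicing: no change — [turipisde]
(2) Regressive Voicing Assimilation: [turipisde] → [turipizde]
(3) Labial Nasal Assimilation: no change — [turipizde]
(4) Medial Vowel Deletion: [turipizde] → [trpzde]
Rule 4 changed 3 position(s).

3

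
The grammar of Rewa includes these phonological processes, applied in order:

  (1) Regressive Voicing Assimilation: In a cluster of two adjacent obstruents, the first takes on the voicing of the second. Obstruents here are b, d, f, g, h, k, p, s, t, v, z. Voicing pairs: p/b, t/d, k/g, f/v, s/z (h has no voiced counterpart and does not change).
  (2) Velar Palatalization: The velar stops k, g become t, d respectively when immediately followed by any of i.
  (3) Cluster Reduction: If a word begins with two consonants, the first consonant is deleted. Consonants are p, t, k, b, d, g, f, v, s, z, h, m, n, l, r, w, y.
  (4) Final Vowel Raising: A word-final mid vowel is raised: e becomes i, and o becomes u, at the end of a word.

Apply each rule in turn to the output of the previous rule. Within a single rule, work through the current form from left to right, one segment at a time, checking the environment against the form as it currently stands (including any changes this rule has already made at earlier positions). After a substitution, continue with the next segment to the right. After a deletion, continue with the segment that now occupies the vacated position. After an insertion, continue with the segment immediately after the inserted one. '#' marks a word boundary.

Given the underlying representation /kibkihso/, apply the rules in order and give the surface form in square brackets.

[tiptihsu]

(1) Regressive Voicing Assimilation: [kibkihso] → [kipkihso]
(2) Velar Palatalization: [kipkihso] → [tiptihso]
(3) Cluster Reduction: no change — [tiptihso]
(4) Final Vowel Raising: [tiptihso] → [tiptihsu]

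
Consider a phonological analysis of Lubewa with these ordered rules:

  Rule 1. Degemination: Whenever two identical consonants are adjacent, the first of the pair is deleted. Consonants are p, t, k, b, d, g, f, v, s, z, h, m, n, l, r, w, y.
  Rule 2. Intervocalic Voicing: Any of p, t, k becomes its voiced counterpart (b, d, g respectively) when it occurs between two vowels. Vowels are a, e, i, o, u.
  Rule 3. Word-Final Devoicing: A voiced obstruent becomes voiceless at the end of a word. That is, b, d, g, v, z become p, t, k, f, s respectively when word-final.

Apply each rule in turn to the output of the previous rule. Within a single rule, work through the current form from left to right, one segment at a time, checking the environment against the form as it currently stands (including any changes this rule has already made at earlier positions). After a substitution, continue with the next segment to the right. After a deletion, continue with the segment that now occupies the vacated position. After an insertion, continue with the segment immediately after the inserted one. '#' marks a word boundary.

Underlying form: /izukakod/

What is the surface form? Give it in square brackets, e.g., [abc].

[izugagot]

Rule 1 Degemination: no change — [izukakod]
Rule 2 Intervocalic Voicing: [izukakod] → [izugagod]
Rule 3 Word-Final Devoicing: [izugagod] → [izugagot]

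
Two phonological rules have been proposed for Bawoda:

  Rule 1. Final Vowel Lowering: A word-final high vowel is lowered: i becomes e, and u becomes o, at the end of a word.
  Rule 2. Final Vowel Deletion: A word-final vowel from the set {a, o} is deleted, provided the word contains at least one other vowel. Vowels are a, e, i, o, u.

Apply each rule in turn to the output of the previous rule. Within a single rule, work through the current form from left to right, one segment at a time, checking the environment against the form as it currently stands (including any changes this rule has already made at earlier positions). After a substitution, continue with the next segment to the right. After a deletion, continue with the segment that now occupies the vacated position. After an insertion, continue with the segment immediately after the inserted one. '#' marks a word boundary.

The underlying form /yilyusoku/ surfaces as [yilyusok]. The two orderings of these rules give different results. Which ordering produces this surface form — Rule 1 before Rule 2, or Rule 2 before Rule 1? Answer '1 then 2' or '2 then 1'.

Order 1 then 2:
  1 Final Vowel Lowering: [yilyusoku] → [yilyusoko]
  2 Final Vowel Deletion: [yilyusoko] → [yilyusok]
  result: [yilyusok]
Order 2 then 1:
  2 Final Vowel Deletion: no change — [yilyusoku]
  1 Final Vowel Lowering: [yilyusoku] → [yilyusoko]
  result: [yilyusoko]

1 then 2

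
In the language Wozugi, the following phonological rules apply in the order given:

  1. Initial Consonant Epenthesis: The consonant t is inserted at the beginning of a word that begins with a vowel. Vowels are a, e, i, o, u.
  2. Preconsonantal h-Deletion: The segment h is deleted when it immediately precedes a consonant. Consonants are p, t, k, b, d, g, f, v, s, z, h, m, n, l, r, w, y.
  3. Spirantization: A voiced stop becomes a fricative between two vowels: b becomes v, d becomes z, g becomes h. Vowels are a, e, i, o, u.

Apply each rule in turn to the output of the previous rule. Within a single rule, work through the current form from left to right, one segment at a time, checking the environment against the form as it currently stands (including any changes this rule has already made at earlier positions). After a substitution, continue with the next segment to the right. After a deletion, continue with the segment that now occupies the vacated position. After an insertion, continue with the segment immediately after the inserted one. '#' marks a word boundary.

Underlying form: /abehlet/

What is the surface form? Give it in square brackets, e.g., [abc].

1 Initial Consonant Epenthesis: [abehlet] → [tabehlet]
2 Preconsonantal h-Deletion: [tabehlet] → [tabelet]
3 Spirantization: [tabelet] → [tavelet]

[tavelet]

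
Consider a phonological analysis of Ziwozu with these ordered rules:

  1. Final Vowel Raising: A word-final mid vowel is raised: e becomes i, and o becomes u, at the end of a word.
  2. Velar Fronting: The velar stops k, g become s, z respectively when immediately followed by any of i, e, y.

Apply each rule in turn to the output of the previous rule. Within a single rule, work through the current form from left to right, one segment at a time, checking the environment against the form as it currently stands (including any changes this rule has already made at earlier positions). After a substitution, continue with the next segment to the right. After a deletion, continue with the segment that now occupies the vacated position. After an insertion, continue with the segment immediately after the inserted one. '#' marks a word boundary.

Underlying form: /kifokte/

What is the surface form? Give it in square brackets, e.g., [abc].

[sifokti]

1 Final Vowel Raising: [kifokte] → [kifokti]
2 Velar Fronting: [kifokti] → [sifokti]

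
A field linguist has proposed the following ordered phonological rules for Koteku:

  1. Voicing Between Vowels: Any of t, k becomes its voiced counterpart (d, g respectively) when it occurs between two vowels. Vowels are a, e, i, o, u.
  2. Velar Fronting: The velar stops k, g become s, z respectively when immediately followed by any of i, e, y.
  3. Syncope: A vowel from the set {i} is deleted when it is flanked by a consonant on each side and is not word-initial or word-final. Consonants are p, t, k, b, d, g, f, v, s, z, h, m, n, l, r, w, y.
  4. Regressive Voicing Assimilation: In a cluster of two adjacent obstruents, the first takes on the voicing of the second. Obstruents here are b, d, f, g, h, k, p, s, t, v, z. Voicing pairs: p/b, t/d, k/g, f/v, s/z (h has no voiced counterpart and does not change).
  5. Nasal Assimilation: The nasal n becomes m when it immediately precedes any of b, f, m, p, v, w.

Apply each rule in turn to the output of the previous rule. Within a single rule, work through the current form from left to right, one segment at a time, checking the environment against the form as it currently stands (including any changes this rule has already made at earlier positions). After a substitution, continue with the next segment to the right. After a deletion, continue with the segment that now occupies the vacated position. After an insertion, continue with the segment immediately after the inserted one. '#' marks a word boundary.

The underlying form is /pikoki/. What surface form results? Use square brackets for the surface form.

1 Voicing Between Vowels: [pikoki] → [pigogi]
2 Velar Fronting: [pigogi] → [pigozi]
3 Syncope: [pigozi] → [pgozi]
4 Regressive Voicing Assimilation: [pgozi] → [bgozi]
5 Nasal Assimilation: no change — [bgozi]

[bgozi]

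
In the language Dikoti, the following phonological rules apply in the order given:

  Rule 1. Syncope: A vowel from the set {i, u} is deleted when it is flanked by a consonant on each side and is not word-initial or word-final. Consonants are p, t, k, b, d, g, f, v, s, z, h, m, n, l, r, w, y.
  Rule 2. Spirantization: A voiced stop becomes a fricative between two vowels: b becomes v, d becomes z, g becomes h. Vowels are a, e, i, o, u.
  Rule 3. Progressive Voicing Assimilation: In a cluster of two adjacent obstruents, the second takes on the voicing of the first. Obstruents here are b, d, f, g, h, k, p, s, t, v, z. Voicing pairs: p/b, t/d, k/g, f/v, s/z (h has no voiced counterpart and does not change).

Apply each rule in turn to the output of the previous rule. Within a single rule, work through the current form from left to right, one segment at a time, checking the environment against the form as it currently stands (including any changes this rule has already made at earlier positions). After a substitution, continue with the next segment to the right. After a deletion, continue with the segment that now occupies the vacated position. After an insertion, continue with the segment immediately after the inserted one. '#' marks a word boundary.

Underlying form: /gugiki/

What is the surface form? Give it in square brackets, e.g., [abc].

[gggi]

Rule 1 Syncope: [gugiki] → [ggki]
Rule 2 Spirantization: no change — [ggki]
Rule 3 Progressive Voicing Assimilation: [ggki] → [gggi]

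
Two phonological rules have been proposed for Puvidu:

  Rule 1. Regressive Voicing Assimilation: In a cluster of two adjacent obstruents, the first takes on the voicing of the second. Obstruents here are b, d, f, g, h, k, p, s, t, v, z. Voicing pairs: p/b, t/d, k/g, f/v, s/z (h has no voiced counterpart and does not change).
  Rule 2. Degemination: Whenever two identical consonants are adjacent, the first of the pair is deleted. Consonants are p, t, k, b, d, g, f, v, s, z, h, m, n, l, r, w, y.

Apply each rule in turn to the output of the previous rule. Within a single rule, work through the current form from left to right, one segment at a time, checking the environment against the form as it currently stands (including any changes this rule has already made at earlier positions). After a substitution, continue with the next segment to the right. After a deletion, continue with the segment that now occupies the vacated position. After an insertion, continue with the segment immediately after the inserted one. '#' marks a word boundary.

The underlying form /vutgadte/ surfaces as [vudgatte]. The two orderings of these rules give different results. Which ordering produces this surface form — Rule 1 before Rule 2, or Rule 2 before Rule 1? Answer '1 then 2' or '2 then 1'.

Order 1 then 2:
  1 Regressive Voicing Assimilation: [vutgadte] → [vudgatte]
  2 Degemination: [vudgatte] → [vudgate]
  result: [vudgate]
Order 2 then 1:
  2 Degemination: no change — [vutgadte]
  1 Regressive Voicing Assimilation: [vutgadte] → [vudgatte]
  result: [vudgatte]

2 then 1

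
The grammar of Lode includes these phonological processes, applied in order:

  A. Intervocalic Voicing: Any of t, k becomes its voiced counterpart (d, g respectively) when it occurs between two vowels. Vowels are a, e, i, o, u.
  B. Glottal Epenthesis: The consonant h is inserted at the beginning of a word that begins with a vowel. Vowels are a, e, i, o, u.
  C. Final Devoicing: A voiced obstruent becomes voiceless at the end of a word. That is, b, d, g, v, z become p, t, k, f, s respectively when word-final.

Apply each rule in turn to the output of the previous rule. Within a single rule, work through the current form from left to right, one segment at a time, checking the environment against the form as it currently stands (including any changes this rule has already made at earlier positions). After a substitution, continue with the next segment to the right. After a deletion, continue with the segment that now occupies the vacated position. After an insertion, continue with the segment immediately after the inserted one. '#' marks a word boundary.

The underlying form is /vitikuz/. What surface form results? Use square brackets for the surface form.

[vidigus]

A Intervocalic Voicing: [vitikuz] → [vidiguz]
B Glottal Epenthesis: no change — [vidiguz]
C Final Devoicing: [vidiguz] → [vidigus]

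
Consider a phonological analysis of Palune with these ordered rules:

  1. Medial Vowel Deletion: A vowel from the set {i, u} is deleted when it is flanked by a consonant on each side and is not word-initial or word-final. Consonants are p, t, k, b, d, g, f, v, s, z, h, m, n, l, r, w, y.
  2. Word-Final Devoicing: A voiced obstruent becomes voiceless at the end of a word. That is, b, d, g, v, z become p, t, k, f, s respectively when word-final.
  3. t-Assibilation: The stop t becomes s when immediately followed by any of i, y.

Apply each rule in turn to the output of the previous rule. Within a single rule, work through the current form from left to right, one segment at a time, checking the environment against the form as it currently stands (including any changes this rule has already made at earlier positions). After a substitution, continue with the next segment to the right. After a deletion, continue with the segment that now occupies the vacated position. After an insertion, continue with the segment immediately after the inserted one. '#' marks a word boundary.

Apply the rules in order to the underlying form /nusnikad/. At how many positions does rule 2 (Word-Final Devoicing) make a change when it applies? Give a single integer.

1

1 Medial Vowel Deletion: [nusnikad] → [nsnkad]
2 Word-Final Devoicing: [nsnkad] → [nsnkat]
3 t-Assibilation: no change — [nsnkat]
Rule 2 changed 1 position(s).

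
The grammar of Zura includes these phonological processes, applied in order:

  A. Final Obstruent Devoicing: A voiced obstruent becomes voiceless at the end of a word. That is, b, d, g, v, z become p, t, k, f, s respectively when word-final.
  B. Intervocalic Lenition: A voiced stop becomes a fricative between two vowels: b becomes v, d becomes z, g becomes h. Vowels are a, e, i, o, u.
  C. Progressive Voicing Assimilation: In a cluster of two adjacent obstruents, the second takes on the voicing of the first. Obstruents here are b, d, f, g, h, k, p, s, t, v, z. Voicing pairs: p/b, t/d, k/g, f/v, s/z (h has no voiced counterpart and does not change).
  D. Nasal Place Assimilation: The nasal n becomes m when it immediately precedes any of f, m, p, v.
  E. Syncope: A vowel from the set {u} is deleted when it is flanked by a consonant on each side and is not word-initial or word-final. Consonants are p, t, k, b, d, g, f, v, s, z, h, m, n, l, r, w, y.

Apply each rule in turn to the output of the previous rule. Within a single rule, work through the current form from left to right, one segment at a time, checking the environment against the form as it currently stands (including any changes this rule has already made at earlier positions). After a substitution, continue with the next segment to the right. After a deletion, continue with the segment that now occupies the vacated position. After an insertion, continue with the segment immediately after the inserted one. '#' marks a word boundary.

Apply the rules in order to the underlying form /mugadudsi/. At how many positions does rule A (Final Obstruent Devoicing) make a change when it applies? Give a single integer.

A Final Obstruent Devoicing: no change — [mugadudsi]
B Intervocalic Lenition: [mugadudsi] → [muhazudsi]
C Progressive Voicing Assimilation: [muhazudsi] → [muhazudzi]
D Nasal Place Assimilation: no change — [muhazudzi]
E Syncope: [muhazudzi] → [mhazdzi]
Rule A changed 0 position(s).

0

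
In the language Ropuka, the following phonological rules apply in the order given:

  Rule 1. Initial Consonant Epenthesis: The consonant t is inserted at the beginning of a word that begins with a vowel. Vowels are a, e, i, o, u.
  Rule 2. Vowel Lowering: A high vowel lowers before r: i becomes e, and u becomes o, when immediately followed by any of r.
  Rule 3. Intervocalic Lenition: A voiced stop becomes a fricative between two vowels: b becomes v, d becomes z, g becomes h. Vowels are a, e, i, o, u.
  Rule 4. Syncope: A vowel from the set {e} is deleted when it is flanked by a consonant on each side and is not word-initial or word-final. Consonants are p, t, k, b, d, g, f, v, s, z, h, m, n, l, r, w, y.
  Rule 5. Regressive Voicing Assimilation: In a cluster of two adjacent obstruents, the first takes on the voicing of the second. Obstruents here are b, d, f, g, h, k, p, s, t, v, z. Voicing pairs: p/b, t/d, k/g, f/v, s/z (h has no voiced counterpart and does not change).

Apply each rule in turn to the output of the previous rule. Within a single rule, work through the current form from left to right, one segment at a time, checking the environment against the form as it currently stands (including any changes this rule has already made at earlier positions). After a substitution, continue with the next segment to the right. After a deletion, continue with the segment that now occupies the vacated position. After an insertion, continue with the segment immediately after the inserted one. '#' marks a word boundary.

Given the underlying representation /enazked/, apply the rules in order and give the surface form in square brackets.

[tnasgd]

Rule 1 Initial Consonant Epenthesis: [enazked] → [tenazked]
Rule 2 Vowel Lowering: no change — [tenazked]
Rule 3 Intervocalic Lenition: no change — [tenazked]
Rule 4 Syncope: [tenazked] → [tnazkd]
Rule 5 Regressive Voicing Assimilation: [tnazkd] → [tnasgd]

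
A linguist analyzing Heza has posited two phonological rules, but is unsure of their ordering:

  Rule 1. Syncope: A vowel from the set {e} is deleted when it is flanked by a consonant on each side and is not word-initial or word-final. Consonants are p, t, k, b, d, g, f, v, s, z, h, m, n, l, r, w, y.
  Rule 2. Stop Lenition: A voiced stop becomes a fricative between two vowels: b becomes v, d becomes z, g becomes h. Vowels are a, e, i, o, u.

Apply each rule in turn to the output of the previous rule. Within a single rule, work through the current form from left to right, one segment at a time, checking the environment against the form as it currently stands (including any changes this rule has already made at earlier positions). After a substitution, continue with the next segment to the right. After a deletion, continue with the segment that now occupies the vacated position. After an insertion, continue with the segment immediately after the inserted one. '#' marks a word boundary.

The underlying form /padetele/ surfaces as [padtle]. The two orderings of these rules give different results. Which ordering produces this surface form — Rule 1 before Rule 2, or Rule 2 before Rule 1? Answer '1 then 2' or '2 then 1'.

1 then 2

Order 1 then 2:
  1 Syncope: [padetele] → [padtle]
  2 Stop Lenition: no change — [padtle]
  result: [padtle]
Order 2 then 1:
  2 Stop Lenition: [padetele] → [pazetele]
  1 Syncope: [pazetele] → [paztle]
  result: [paztle]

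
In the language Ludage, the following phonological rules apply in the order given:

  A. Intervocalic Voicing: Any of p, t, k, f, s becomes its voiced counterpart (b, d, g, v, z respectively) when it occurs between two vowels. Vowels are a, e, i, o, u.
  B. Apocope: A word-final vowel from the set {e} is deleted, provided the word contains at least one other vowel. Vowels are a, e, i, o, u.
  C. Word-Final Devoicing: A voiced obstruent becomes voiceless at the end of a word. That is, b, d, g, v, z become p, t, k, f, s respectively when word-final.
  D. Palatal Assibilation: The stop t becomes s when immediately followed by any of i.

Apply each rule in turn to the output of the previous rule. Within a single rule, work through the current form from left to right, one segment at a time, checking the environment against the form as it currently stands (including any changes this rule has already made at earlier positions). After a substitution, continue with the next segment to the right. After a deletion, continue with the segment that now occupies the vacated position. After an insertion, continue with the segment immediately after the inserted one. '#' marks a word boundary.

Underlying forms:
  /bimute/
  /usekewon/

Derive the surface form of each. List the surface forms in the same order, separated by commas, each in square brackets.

[bimut], [uzegewon]

/bimute/:
  A Intervocalic Voicing: [bimute] → [bimude]
  B Apocope: [bimude] → [bimud]
  C Word-Final Devoicing: [bimud] → [bimut]
  D Palatal Assibilation: no change — [bimut]
/usekewon/:
  A Intervocalic Voicing: [usekewon] → [uzegewon]
  B Apocope: no change — [uzegewon]
  C Word-Final Devoicing: no change — [uzegewon]
  D Palatal Assibilation: no change — [uzegewon]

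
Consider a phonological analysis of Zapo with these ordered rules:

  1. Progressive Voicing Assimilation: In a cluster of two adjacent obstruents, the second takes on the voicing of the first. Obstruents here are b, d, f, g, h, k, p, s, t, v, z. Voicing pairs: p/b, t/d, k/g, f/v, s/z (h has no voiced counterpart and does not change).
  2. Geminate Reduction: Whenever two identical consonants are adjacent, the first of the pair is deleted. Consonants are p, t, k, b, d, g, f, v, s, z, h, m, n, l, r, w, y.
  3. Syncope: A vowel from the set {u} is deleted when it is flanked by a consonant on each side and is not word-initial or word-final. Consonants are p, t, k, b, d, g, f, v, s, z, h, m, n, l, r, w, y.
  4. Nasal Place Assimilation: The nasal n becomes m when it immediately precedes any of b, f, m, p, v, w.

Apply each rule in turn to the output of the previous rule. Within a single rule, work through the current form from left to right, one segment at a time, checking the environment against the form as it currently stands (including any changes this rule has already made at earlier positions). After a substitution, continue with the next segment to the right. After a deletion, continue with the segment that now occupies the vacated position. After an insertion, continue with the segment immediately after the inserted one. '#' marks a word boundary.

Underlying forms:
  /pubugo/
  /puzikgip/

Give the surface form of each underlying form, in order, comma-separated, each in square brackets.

/pubugo/:
  1 Progressive Voicing Assimilation: no change — [pubugo]
  2 Geminate Reduction: no change — [pubugo]
  3 Syncope: [pubugo] → [pbgo]
  4 Nasal Place Assimilation: no change — [pbgo]
/puzikgip/:
  1 Progressive Voicing Assimilation: [puzikgip] → [puzikkip]
  2 Geminate Reduction: [puzikkip] → [puzikip]
  3 Syncope: [puzikip] → [pzikip]
  4 Nasal Place Assimilation: no change — [pzikip]

[pbgo], [pzikip]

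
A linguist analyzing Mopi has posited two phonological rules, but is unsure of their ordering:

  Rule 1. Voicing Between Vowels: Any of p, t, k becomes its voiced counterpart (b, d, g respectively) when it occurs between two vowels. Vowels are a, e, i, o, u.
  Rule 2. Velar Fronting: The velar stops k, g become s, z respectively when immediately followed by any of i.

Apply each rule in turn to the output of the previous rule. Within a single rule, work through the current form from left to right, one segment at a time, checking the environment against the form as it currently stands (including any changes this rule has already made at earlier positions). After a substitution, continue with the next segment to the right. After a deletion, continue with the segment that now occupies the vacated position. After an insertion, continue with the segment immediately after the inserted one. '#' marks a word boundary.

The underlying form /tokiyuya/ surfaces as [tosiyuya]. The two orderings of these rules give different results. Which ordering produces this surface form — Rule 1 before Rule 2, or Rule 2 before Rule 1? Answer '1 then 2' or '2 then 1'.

2 then 1

Order 1 then 2:
  1 Voicing Between Vowels: [tokiyuya] → [togiyuya]
  2 Velar Fronting: [togiyuya] → [toziyuya]
  result: [toziyuya]
Order 2 then 1:
  2 Velar Fronting: [tokiyuya] → [tosiyuya]
  1 Voicing Between Vowels: no change — [tosiyuya]
  result: [tosiyuya]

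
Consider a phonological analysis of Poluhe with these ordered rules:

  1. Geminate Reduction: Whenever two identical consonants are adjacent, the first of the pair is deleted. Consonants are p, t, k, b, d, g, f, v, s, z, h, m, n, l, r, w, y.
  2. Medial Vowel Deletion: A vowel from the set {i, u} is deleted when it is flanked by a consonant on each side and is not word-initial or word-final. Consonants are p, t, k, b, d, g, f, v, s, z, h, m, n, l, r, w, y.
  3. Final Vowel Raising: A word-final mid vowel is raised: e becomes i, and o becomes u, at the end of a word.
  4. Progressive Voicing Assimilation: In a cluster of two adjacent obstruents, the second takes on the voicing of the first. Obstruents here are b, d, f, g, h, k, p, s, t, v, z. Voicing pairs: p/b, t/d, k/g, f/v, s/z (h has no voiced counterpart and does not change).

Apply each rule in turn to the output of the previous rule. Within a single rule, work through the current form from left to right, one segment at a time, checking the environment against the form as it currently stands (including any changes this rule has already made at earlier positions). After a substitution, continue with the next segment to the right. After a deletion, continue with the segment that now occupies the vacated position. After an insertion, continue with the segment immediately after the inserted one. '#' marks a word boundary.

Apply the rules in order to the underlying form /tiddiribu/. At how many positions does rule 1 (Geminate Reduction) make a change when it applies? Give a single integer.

1

1 Geminate Reduction: [tiddiribu] → [tidiribu]
2 Medial Vowel Deletion: [tidiribu] → [tdrbu]
3 Final Vowel Raising: no change — [tdrbu]
4 Progressive Voicing Assimilation: [tdrbu] → [ttrbu]
Rule 1 changed 1 position(s).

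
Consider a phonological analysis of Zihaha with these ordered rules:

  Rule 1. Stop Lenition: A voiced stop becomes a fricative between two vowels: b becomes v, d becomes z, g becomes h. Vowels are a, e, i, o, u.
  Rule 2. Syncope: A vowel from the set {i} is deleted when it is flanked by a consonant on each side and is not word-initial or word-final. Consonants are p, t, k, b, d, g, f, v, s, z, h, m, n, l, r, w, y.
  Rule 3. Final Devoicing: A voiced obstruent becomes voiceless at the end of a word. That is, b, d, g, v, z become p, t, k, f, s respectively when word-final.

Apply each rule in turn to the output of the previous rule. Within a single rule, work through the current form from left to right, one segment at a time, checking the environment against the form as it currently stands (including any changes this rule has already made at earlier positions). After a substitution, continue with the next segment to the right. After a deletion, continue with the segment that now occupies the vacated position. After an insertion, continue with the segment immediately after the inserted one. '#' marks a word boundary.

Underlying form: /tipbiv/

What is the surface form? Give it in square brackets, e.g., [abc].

[tpbf]

Rule 1 Stop Lenition: no change — [tipbiv]
Rule 2 Syncope: [tipbiv] → [tpbv]
Rule 3 Final Devoicing: [tpbv] → [tpbf]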